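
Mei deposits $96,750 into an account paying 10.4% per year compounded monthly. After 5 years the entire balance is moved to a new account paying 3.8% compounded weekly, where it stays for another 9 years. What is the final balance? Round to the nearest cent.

After 5 years at 10.4%: 96,750 × 1.67826345634 ≈ 162,371.9894.
Then 9 years at 3.8%: 162,371.9894 × 1.40758447826 ≈ 228,552.2920.

$228,552.29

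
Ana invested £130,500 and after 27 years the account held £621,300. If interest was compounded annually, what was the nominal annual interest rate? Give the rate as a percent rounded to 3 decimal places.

(1 + r)^27 = 621,300/130,500 = 4.76092.
1 + r = 4.76092^(1/27) ≈ 1.059497, so r ≈ 0.0594968.
r ≈ 5.94968%.

5.950%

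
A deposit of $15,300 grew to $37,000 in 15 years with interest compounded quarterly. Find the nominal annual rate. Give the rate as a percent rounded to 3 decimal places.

5.931%

The 60-period growth factor is 37,000/15,300 = 2.4183.
r/4 = 2.4183^(1/60) − 1 ≈ 0.0148266, so r ≈ 4·0.0148266 = 5.93064%.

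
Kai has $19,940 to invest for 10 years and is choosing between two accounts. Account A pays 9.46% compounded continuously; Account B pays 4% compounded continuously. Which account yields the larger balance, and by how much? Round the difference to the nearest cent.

Account A, by $21,606.24

A: e^(0.0946·10) = e^0.946 ≈ 2.5753874788, so 19,940 × 2.5753874788 ≈ 51,353.2263.
B: e^(0.04·10) = e^0.4 ≈ 1.4918246976, so 19,940 × 1.4918246976 ≈ 29,746.9845.
Difference ≈ 21,606.2419 in favor of A.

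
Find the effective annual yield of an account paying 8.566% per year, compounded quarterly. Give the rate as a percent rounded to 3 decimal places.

8.845%

EAR = (1 + 8.566%/4)^4 − 1 = (1 + 0.021415)^4 − 1.
(1 + 0.021415)^4 ≈ 1.088451, so EAR ≈ 8.84511%.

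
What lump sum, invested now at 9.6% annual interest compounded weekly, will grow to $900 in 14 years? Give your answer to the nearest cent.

Periodic rate = 9.6%/52 = 0.00184615; 728 periods.
P = 900/(1 + 0.096/52)^728 ≈ 900/3.82960211 ≈ 235.0114.

$235.01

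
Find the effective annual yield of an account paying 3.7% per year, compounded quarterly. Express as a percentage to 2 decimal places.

One year is 4 periods at 0.00925 each: (1 + 0.00925)^4 ≈ 1.037517.
EAR = 1.037517 − 1 ≈ 3.75165%.

3.75%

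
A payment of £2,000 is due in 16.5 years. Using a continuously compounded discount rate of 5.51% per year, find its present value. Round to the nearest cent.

P = A·e^(−rt) = 2,000·e^(−0.90915).
e^(−0.90915) ≈ 0.4028665151, so P ≈ 805.7330.

£805.73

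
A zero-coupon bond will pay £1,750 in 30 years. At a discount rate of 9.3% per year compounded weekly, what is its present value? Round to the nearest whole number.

Growth factor = (1 + 0.093/52)^1560 ≈ 16.2404991.
P = 1,750/16.2404991 ≈ 107.7553.

£108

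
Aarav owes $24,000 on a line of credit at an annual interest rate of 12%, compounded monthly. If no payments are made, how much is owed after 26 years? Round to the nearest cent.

Growth factor = (1 + 0.01)^312 ≈ 22.2981390919.
A ≈ 24,000 × 22.2981390919 ≈ 535,155.3382.

$535,155.34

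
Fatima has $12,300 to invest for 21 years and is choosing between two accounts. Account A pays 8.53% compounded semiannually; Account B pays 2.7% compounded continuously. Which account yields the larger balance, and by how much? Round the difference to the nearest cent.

Account A, by $49,391.65

Account A growth factor: (1 + 0.04265)^42 ≈ 5.7785516273; balance ≈ 71,076.1850.
Account B growth factor: e^(0.027·21) = e^0.567 ≈ 1.7629701995; balance ≈ 21,684.5335.
Account A is larger by 49,391.6516.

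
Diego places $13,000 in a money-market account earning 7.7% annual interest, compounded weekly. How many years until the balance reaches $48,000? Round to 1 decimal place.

We need (1 + 0.00148077)^(52t) = 3.6923, so 52t = ln 3.6923 / ln 1.001481 ≈ 882.7969.
t ≈ 882.7969/52 = 16.9769 years.

17.0 years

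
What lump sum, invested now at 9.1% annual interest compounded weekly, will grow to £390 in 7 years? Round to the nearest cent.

£206.38

Periodic rate = 9.1%/52 = 0.00175; 364 periods.
P = 390/(1 + 0.00175)^364 ≈ 390/1.8897476 ≈ 206.3768.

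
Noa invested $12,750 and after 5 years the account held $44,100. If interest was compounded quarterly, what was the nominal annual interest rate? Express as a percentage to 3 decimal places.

25.605%

(1 + r/4)^20 = 44,100/12,750 = 3.45882.
1 + r/4 = 3.45882^(1/20) ≈ 1.064012, so r/4 ≈ 0.0640117.
r ≈ 4·0.0640117 = 25.60470%.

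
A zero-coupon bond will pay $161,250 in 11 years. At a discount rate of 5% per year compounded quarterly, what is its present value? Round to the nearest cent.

$93,350.86

Periodic rate = 5%/4 = 0.0125; 44 periods.
P = 161,250/(1 + 0.0125)^44 ≈ 161,250/1.72735421081 ≈ 93,350.8594.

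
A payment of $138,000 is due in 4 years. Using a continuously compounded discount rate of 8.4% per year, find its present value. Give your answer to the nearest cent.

$98,617.99

P = A·e^(−rt) = 138,000·e^(−0.336).
e^(−0.336) ≈ 0.714623105816, so P ≈ 98,617.9886.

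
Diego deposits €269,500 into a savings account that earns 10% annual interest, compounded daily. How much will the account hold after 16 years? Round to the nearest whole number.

€1,334,550

Growth factor = (1 + 0.1/365)^5840 ≈ 4.951947145404.
A ≈ 269,500 × 4.951947145404 ≈ 1,334,549.7557.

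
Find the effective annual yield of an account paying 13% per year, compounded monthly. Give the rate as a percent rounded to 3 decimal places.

EAR = (1 + 13%/12)^12 − 1 = (1 + 0.0108333)^12 − 1.
(1 + 0.0108333)^12 ≈ 1.138032, so EAR ≈ 13.80325%.

13.803%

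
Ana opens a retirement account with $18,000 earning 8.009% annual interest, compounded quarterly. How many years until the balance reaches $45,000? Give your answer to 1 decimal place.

We need (1 + 0.0200225)^(4t) = 2.5, so 4t = ln 2.5 / ln 1.020023 ≈ 46.2197.
t ≈ 46.2197/4 = 11.5549 years.

11.6 years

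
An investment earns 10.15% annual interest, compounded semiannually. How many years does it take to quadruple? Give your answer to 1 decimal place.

14.0 years

(1 + 0.05075)^(2t) = 4.
2t = ln 4 / ln(1 + 0.05075) ≈ 1.3863/0.0495042 ≈ 28.0036.
t ≈ 14.0018.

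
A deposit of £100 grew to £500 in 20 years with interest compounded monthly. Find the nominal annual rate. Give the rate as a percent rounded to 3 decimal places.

(1 + r/12)^240 = 500/100 = 5.
1 + r/12 = 5^(1/240) ≈ 1.006729, so r/12 ≈ 0.00672853.
r ≈ 12·0.00672853 = 8.07423%.

8.074%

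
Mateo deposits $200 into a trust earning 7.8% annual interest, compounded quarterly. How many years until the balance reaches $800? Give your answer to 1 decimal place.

(1 + 0.0195)^(4t) = 800/200 = 4.
4t·ln(1 + 0.0195) = ln(4); 4t = 1.3863/0.0193123 ≈ 71.7829.
t ≈ 17.9457 years.

17.9 years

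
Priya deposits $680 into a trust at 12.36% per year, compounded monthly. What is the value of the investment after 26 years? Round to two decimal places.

$16,634.86

Periodic rate = 12.36%/12 = 0.0103; periods = 12·26 = 312.
A = 680·(1 + 0.0103)^312 ≈ 680·24.463023507 ≈ 16,634.8560.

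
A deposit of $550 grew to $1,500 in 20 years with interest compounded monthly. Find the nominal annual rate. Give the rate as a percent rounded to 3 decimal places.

(1 + r/12)^240 = 1,500/550 = 2.72727.
1 + r/12 = 2.72727^(1/240) ≈ 1.004189, so r/12 ≈ 0.00418918.
r ≈ 12·0.00418918 = 5.02701%.

5.027%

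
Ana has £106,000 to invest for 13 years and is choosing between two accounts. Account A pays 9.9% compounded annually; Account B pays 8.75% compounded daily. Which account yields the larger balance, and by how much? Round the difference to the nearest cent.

Account A, by £31,074.68

Account A growth factor: (1 + 0.099)^13 ≈ 3.41169344847; balance ≈ 361,639.5055.
Account B growth factor: (1 + 0.0875/365)^4745 ≈ 3.11853605201; balance ≈ 330,564.8215.
Account A is larger by 31,074.6840.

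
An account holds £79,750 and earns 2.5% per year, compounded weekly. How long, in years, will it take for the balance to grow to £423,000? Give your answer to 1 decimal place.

66.8 years

(1 + 0.000480769)^(52t) = 423,000/79,750 = 5.3041.
52t·ln(1 + 0.000480769) = ln(5.3041); 52t = 1.6685/0.000480654 ≈ 3471.2631.
t ≈ 66.7551 years.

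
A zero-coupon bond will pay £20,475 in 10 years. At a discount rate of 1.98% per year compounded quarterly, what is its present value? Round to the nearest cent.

£16,805.28

Growth factor = (1 + 0.00495)^40 ≈ 1.2183671507.
P = 20,475/1.2183671507 ≈ 16,805.2791.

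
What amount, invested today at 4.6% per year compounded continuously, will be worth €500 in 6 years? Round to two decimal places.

P = A·e^(−rt) = 500·e^(−0.276).
e^(−0.276) ≈ 0.758812931, so P ≈ 379.4065.

€379.41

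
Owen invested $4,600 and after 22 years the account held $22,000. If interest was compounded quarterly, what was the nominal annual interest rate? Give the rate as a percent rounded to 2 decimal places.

7.18%

The 88-period growth factor is 22,000/4,600 = 4.78261.
r/4 = 4.78261^(1/88) − 1 ≈ 0.017943, so r ≈ 4·0.017943 = 7.17720%.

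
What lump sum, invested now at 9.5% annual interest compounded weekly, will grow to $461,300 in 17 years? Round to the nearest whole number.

Growth factor = (1 + 0.095/52)^884 ≈ 5.02048505694.
P = 461,300/5.02048505694 ≈ 91,883.5520.

$91,884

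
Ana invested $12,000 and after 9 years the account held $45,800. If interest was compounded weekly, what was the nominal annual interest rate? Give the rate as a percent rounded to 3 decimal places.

(1 + r/52)^468 = 45,800/12,000 = 3.81667.
1 + r/52 = 3.81667^(1/468) ≈ 1.002866, so r/52 ≈ 0.00286602.
r ≈ 52·0.00286602 = 14.90329%.

14.903%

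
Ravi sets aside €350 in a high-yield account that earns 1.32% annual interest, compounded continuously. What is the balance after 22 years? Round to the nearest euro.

A = P·e^(rt) = 350·e^(0.0132·22) = 350·e^0.2904.
e^0.2904 ≈ 1.33696217, so A ≈ 467.9368.

€468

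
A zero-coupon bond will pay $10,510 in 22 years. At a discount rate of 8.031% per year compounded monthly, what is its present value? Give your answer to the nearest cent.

$1,806.50

Periodic rate = 8.031%/12 = 0.0066925; 264 periods.
P = 10,510/(1 + 0.0066925)^264 ≈ 10,510/5.8178688938 ≈ 1,806.5034.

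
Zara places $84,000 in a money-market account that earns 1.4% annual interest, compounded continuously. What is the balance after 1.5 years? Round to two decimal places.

A = P·e^(rt) = 84,000·e^(0.014·1.5) = 84,000·e^0.021.
e^0.021 ≈ 1.0212220516, so A ≈ 85,782.6523.

$85,782.65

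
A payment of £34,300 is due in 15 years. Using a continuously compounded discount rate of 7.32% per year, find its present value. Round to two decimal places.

P = A·e^(−rt) = 34,300·e^(−1.098).
e^(−1.098) ≈ 0.33353749205, so P ≈ 11,440.3360.

£11,440.34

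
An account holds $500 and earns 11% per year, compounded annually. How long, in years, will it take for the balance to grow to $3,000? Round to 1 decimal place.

17.2 years

We need (1 + 0.11)^t = 6, so t = ln 6 / ln 1.11 ≈ 17.1690.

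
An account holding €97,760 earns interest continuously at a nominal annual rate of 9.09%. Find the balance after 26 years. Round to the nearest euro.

A = P·e^(rt) = 97,760·e^(0.0909·26) = 97,760·e^2.3634.
e^2.3634 ≈ 10.62702197251, so A ≈ 1,038,897.6680.

€1,038,898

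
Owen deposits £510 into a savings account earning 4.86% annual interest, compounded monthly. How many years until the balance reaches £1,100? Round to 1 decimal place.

15.8 years

(1 + 0.00405)^(12t) = 1,100/510 = 2.1569.
12t·ln(1 + 0.00405) = ln(2.1569); 12t = 0.76865/0.00404182 ≈ 190.1754.
t ≈ 15.8479 years.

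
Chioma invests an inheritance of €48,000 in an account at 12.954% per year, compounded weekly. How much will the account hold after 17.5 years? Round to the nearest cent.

Growth factor = (1 + 0.12954/52)^910 ≈ 9.62275898271.
A ≈ 48,000 × 9.62275898271 ≈ 461,892.4312.

€461,892.43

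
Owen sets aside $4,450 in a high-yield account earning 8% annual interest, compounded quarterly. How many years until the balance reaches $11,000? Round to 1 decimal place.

(1 + 0.02)^(4t) = 11,000/4,450 = 2.4719.
4t·ln(1 + 0.02) = ln(2.4719); 4t = 0.90499/0.0198026 ≈ 45.7006.
t ≈ 11.4251 years.

11.4 years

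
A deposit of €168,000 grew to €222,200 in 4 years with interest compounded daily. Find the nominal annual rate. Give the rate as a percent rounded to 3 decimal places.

6.991%

(1 + r/365)^1460 = 222,200/168,000 = 1.32262.
1 + r/365 = 1.32262^(1/1460) ≈ 1.000192, so r/365 ≈ 0.000191535.
r ≈ 365·0.000191535 = 6.99102%.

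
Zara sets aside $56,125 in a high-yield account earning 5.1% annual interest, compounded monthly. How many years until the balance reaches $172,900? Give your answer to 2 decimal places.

22.11 years

We need (1 + 0.00425)^(12t) = 3.0806, so 12t = ln 3.0806 / ln 1.00425 ≈ 265.2991.
t ≈ 265.2991/12 = 22.1083 years.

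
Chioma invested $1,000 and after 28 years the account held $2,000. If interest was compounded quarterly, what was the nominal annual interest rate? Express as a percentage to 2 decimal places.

(1 + r/4)^112 = 2,000/1,000 = 2.
1 + r/4 = 2^(1/112) ≈ 1.006208, so r/4 ≈ 0.006208.
r ≈ 4·0.006208 = 2.48320%.

2.48%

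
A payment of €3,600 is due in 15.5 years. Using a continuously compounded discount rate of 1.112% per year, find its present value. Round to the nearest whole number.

P = A·e^(−rt) = 3,600·e^(−0.17236).
e^(−0.17236) ≈ 0.8416761152, so P ≈ 3,030.0340.

€3,030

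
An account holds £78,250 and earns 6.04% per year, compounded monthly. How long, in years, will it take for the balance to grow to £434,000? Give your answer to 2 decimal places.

28.43 years

(1 + 0.00503333)^(12t) = 434,000/78,250 = 5.5463.
12t·ln(1 + 0.00503333) = ln(5.5463); 12t = 1.7131/0.00502071 ≈ 341.2139.
t ≈ 28.4345 years.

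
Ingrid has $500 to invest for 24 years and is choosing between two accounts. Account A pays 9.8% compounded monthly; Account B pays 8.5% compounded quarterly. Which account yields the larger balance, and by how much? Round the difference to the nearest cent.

Account A growth factor: (1 + 0.098/12)^288 ≈ 10.40668065; balance ≈ 5,203.3403.
Account B growth factor: (1 + 0.02125)^96 ≈ 7.527983801; balance ≈ 3,763.9919.
Account A is larger by 1,439.3484.

Account A, by $1,439.35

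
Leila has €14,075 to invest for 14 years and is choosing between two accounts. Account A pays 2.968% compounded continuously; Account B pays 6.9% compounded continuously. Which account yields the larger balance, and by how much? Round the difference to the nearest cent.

Account B, by €15,654.99

Account A growth factor: e^(0.02968·14) = e^0.41552 ≈ 1.5151584183; balance ≈ 21,325.8547.
Account B growth factor: e^(0.069·14) = e^0.966 ≈ 2.627413757; balance ≈ 36,980.8486.
Account B is larger by 15,654.9939.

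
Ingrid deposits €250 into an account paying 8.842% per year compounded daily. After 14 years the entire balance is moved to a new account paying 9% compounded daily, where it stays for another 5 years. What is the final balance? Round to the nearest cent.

Phase 1: 250·(1 + 0.08842/365)^5110 ≈ 861.9446.
Phase 2: 861.9446·(1 + 0.09/365)^1825 ≈ 1,351.7232.

€1,351.72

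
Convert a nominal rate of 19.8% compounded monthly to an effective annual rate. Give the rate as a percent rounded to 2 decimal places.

EAR = (1 + 19.8%/12)^12 − 1 = (1 + 0.0165)^12 − 1.
(1 + 0.0165)^12 ≈ 1.216994, so EAR ≈ 21.69944%.

21.70%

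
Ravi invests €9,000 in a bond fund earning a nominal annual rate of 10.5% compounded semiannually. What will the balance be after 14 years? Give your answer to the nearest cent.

€37,710.43

Growth factor = (1 + 0.0525)^28 ≈ 4.190047306.
A ≈ 9,000 × 4.190047306 ≈ 37,710.4258.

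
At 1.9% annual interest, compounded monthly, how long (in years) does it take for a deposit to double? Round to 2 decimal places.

(1 + 0.00158333)^(12t) = 2.
12t = ln 2 / ln(1 + 0.00158333) ≈ 0.69315/0.00158208 ≈ 438.1236.
t ≈ 36.5103.

36.51 years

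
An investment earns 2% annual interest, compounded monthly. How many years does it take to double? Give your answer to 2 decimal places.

34.69 years

(1 + 0.00166667)^(12t) = 2.
12t = ln 2 / ln(1 + 0.00166667) ≈ 0.69315/0.00166528 ≈ 416.2348.
t ≈ 34.6862.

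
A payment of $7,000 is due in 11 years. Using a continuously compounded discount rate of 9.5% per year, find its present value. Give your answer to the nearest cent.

P = A·e^(−rt) = 7,000·e^(−1.045).
e^(−1.045) ≈ 0.3516918194, so P ≈ 2,461.8427.

$2,461.84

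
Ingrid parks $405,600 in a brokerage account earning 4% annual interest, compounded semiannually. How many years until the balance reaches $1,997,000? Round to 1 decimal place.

(1 + 0.02)^(2t) = 1,997,000/405,600 = 4.9236.
2t·ln(1 + 0.02) = ln(4.9236); 2t = 1.594/0.0198026 ≈ 80.4961.
t ≈ 40.2480 years.

40.2 years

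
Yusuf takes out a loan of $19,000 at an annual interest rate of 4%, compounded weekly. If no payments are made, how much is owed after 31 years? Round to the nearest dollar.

$65,625

Periodic rate = 4%/52 = 0.000769231; periods = 52·31 = 1612.
A = 19,000·(1 + 0.04/52)^1612 ≈ 19,000·3.4539666402 ≈ 65,625.3662.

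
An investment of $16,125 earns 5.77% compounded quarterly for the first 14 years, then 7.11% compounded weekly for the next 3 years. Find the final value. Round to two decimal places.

After 14 years at 5.77%: 16,125 × 2.2300615197 ≈ 35,959.7420.
Then 3 years at 7.11%: 35,959.7420 × 1.2375756061 ≈ 44,502.8995.

$44,502.90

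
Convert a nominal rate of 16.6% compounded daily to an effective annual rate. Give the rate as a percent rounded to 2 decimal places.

18.05%

One year is 365 periods at 0.000454795 each: (1 + 0.000454795)^365 ≈ 1.180529.
EAR = 1.180529 − 1 ≈ 18.05286%.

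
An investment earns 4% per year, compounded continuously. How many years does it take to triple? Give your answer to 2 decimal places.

e^(0.04t) = 3, so 0.04t = ln 3 ≈ 1.0986.
t ≈ 1.0986/0.04 ≈ 27.4653.

27.47 years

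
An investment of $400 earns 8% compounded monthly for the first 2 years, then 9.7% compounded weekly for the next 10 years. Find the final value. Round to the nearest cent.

$1,236.49

Phase 1: 400·(1 + 0.08/12)^24 ≈ 469.1552.
Phase 2: 469.1552·(1 + 0.097/52)^520 ≈ 1,236.4875.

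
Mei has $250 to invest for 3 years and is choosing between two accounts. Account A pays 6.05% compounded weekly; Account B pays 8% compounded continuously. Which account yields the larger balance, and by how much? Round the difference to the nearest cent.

A: (1 + 0.0605/52)^156 ≈ 1.19888804, so 250 × 1.19888804 ≈ 299.7220.
B: e^(0.08·3) = e^0.24 ≈ 1.27124915, so 250 × 1.27124915 ≈ 317.8123.
Difference ≈ 18.0903 in favor of B.

Account B, by $18.09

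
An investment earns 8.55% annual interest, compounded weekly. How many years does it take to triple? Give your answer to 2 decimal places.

(1 + 0.00164423)^(52t) = 3.
52t = ln 3 / ln(1 + 0.00164423) ≈ 1.0986/0.00164288 ≈ 668.7110.
t ≈ 12.8598.

12.86 years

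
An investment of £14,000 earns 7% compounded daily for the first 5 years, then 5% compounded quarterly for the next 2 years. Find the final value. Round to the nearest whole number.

After 5 years at 7%: 14,000 × 1.4190199292 ≈ 19,866.2790.
Then 2 years at 5%: 19,866.2790 × 1.1044861012 ≈ 21,942.0290.

£21,942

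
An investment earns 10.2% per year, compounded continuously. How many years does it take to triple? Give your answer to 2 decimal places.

10.77 years

e^(0.102t) = 3, so 0.102t = ln 3 ≈ 1.0986.
t ≈ 1.0986/0.102 ≈ 10.7707.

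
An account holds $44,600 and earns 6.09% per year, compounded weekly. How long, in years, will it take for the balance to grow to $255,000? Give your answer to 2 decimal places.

28.65 years

We need (1 + 0.00117115)^(52t) = 5.7175, so 52t = ln 5.7175 / ln 1.001171 ≈ 1489.5997.
t ≈ 1489.5997/52 = 28.6461 years.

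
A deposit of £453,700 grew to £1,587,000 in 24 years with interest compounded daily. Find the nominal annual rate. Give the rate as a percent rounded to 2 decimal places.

The 8760-period growth factor is 1,587,000/453,700 = 3.49791.
r/365 = 3.49791^(1/8760) − 1 ≈ 0.000142951, so r ≈ 365·0.000142951 = 5.21773%.

5.22%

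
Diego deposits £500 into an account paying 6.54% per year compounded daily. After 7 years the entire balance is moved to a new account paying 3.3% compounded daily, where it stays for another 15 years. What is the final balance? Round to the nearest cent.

£1,296.40

After 7 years at 6.54%: 500 × 1.580528036 ≈ 790.2640.
Then 15 years at 3.3%: 790.2640 × 1.640461533 ≈ 1,296.3977.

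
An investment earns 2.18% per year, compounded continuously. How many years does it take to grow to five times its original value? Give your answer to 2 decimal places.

e^(0.0218t) = 5, so 0.0218t = ln 5 ≈ 1.6094.
t ≈ 1.6094/0.0218 ≈ 73.8274.

73.83 years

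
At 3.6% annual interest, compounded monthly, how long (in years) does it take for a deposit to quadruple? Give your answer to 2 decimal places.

38.57 years

(1 + 0.003)^(12t) = 4.
12t = ln 4 / ln(1 + 0.003) ≈ 1.3863/0.00299551 ≈ 462.7909.
t ≈ 38.5659.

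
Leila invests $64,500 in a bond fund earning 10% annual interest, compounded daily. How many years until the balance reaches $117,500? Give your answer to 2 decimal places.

6.00 years

We need (1 + 0.000273973)^(365t) = 1.8217, so 365t = ln 1.8217 / ln 1.000274 ≈ 2189.4717.
t ≈ 2189.4717/365 = 5.9986 years.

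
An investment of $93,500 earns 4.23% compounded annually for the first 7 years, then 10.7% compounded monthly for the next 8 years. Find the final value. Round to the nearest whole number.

After 7 years at 4.23%: 93,500 × 1.33643907269 ≈ 124,957.0533.
Then 8 years at 10.7%: 124,957.0533 × 2.34481428362 ≈ 293,001.0834.

$293,001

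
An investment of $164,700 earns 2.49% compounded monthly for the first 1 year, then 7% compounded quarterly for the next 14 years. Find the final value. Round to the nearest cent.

$446,091.28

After 1 years at 2.49%: 164,700 × 1.02518614597 ≈ 168,848.1582.
Then 14 years at 7%: 168,848.1582 × 2.64196708257 ≈ 446,091.2760.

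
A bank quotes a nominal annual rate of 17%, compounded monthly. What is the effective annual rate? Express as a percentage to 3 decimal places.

EAR = (1 + 17%/12)^12 − 1 = (1 + 0.0141667)^12 − 1.
(1 + 0.0141667)^12 ≈ 1.183892, so EAR ≈ 18.38917%.

18.389%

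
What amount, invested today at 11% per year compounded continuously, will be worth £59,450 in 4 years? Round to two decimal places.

P = A·e^(−rt) = 59,450·e^(−0.44).
e^(−0.44) ≈ 0.64403642108, so P ≈ 38,287.9652.

£38,287.97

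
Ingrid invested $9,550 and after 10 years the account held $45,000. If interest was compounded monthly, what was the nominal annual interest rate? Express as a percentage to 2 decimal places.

15.60%

(1 + r/12)^120 = 45,000/9,550 = 4.71204.
1 + r/12 = 4.71204^(1/120) ≈ 1.013001, so r/12 ≈ 0.0130015.
r ≈ 12·0.0130015 = 15.60177%.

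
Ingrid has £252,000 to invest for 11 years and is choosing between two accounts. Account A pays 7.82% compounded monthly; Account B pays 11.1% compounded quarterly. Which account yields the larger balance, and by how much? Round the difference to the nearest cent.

A: (1 + 0.0782/12)^132 ≈ 2.35704637489, so 252,000 × 2.35704637489 ≈ 593,975.6865.
B: (1 + 0.02775)^44 ≈ 3.33464310623, so 252,000 × 3.33464310623 ≈ 840,330.0628.
Difference ≈ 246,354.3763 in favor of B.

Account B, by £246,354.38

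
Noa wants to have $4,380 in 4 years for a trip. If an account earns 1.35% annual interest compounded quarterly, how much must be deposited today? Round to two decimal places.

Periodic rate = 1.35%/4 = 0.003375; 16 periods.
P = 4,380/(1 + 0.003375)^16 ≈ 4,380/1.055388641 ≈ 4,150.1299.

$4,150.13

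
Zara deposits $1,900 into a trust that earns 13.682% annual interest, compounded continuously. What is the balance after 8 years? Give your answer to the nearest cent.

A = P·e^(rt) = 1,900·e^(0.13682·8) = 1,900·e^1.09456.
e^1.09456 ≈ 2.987867732, so A ≈ 5,676.9487.

$5,676.95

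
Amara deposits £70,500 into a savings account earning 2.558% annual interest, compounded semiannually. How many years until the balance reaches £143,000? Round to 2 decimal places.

We need (1 + 0.01279)^(2t) = 2.0284, so 2t = ln 2.0284 / ln 1.01279 ≈ 55.6486.
t ≈ 55.6486/2 = 27.8243 years.

27.82 years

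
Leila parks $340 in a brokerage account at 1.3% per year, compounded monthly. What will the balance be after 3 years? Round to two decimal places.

Growth factor = (1 + 0.013/12)^36 ≈ 1.03974853.
A ≈ 340 × 1.03974853 ≈ 353.5145.

$353.51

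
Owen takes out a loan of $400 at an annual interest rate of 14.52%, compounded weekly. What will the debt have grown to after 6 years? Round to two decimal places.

$954.75

Growth factor = (1 + 0.1452/52)^312 ≈ 2.38687727.
A ≈ 400 × 2.38687727 ≈ 954.7509.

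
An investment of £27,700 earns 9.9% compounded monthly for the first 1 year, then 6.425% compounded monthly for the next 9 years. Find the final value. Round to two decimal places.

£54,420.11

Phase 1: 27,700·(1 + 0.00825)^12 ≈ 30,570.2181.
Phase 2: 30,570.2181·(1 + 0.06425/12)^108 ≈ 54,420.1098.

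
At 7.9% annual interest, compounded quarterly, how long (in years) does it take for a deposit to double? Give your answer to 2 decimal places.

(1 + 0.01975)^(4t) = 2.
4t = ln 2 / ln(1 + 0.01975) ≈ 0.69315/0.0195575 ≈ 35.4415.
t ≈ 8.8604.

8.86 years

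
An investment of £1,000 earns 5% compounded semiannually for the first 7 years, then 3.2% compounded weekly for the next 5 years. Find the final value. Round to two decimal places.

£1,658.06

After 7 years at 5%: 1,000 × 1.412973821 ≈ 1,412.9738.
Then 5 years at 3.2%: 1,412.9738 × 1.173453123 ≈ 1,658.0585.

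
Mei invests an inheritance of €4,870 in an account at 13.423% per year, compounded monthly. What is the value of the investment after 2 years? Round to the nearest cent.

Periodic rate = 13.423%/12 = 0.0111858; periods = 12·2 = 24.
A = 4,870·(1 + 0.13423/12)^24 ≈ 4,870·1.306000782 ≈ 6,360.2238.

€6,360.22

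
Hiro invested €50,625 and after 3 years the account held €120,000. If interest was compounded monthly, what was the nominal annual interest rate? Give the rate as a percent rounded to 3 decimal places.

29.116%

The 36-period growth factor is 120,000/50,625 = 2.37037.
r/12 = 2.37037^(1/36) − 1 ≈ 0.0242632, so r ≈ 12·0.0242632 = 29.11582%.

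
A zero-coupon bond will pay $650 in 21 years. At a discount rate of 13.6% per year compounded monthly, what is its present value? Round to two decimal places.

Periodic rate = 13.6%/12 = 0.0113333; 252 periods.
P = 650/(1 + 0.136/12)^252 ≈ 650/17.1146915 ≈ 37.9791.

$37.98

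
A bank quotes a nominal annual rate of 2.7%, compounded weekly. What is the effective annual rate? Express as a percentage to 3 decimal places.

One year is 52 periods at 0.000519231 each: (1 + 0.000519231)^52 ≈ 1.027361.
EAR = 1.027361 − 1 ≈ 2.73606%.

2.736%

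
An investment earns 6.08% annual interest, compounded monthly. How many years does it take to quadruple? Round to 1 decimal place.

22.9 years

(1 + 0.00506667)^(12t) = 4.
12t = ln 4 / ln(1 + 0.00506667) ≈ 1.3863/0.00505387 ≈ 274.3033.
t ≈ 22.8586.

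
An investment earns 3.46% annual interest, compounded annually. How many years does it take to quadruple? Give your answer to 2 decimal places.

(1 + 0.0346)^t = 4.
t = ln 4 / ln(1 + 0.0346) ≈ 1.3863/0.0340149 ≈ 40.7555.

40.76 years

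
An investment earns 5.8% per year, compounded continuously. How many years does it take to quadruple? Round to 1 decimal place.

e^(0.058t) = 4, so 0.058t = ln 4 ≈ 1.3863.
t ≈ 1.3863/0.058 ≈ 23.9016.

23.9 years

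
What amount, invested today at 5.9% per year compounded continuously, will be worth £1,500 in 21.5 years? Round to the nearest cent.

P = A·e^(−rt) = 1,500·e^(−1.2685).
e^(−1.2685) ≈ 0.2812531853, so P ≈ 421.8798.

£421.88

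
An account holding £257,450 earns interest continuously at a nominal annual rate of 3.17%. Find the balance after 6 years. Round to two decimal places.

A = P·e^(rt) = 257,450·e^(0.0317·6) = 257,450·e^0.1902.
e^0.1902 ≈ 1.20949147176, so A ≈ 311,383.5794.

£311,383.58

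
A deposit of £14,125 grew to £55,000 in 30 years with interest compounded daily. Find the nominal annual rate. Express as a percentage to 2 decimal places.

4.53%

The 10950-period growth factor is 55,000/14,125 = 3.89381.
r/365 = 3.89381^(1/10950) − 1 ≈ 0.000124153, so r ≈ 365·0.000124153 = 4.53157%.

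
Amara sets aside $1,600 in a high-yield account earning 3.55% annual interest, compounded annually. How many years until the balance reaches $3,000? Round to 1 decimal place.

We need (1 + 0.0355)^t = 1.875, so t = ln 1.875 / ln 1.0355 ≈ 18.0198.

18.0 years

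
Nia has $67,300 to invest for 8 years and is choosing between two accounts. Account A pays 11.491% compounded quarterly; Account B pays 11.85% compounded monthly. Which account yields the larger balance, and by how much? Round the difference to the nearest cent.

A: (1 + 0.0287275)^32 ≈ 2.47520507245, so 67,300 × 2.47520507245 ≈ 166,581.3014.
B: (1 + 0.009875)^96 ≈ 2.56857132201, so 67,300 × 2.56857132201 ≈ 172,864.8500.
Difference ≈ 6,283.5486 in favor of B.

Account B, by $6,283.55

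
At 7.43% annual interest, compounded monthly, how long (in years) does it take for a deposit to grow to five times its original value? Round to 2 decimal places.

(1 + 0.00619167)^(12t) = 5.
12t = ln 5 / ln(1 + 0.00619167) ≈ 1.6094/0.00617258 ≈ 260.7400.
t ≈ 21.7283.

21.73 years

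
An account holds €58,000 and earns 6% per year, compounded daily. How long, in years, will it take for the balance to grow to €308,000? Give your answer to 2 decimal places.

We need (1 + 0.000164384)^(365t) = 5.3103, so 365t = ln 5.3103 / ln 1.000164 ≈ 10157.9135.
t ≈ 10157.9135/365 = 27.8299 years.

27.83 years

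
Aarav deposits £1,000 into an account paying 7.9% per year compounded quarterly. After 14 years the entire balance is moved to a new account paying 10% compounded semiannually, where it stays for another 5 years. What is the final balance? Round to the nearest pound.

Phase 1: 1,000·(1 + 0.01975)^56 ≈ 2,989.8402.
Phase 2: 2,989.8402·(1 + 0.05)^10 ≈ 4,870.1347.

£4,870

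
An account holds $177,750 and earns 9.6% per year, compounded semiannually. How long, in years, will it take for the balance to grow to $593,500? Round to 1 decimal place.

(1 + 0.048)^(2t) = 593,500/177,750 = 3.339.
2t·ln(1 + 0.048) = ln(3.339); 2t = 1.2057/0.0468836 ≈ 25.7160.
t ≈ 12.8580 years.

12.9 years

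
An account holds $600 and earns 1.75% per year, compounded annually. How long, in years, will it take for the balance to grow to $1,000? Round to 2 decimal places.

We need (1 + 0.0175)^t = 1.6667, so t = ln 1.6667 / ln 1.0175 ≈ 29.4447.

29.44 years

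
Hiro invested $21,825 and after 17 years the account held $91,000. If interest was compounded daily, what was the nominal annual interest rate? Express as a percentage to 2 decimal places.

The 6205-period growth factor is 91,000/21,825 = 4.16953.
r/365 = 4.16953^(1/6205) − 1 ≈ 0.000230132, so r ≈ 365·0.000230132 = 8.39981%.

8.40%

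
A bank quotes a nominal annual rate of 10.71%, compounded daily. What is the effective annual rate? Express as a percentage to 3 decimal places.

EAR = (1 + 10.71%/365)^365 − 1 = (1 + 0.000293425)^365 − 1.
(1 + 0.000293425)^365 ≈ 1.113028, so EAR ≈ 11.30281%.

11.303%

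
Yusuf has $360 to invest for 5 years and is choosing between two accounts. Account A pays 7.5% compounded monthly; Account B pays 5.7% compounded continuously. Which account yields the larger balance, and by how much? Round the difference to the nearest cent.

A: (1 + 0.00625)^60 ≈ 1.45329441, so 360 × 1.45329441 ≈ 523.1860.
B: e^(0.057·5) = e^0.285 ≈ 1.32976203, so 360 × 1.32976203 ≈ 478.7143.
Difference ≈ 44.4717 in favor of A.

Account A, by $44.47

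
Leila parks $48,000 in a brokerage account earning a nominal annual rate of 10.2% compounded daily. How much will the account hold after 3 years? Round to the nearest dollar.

Growth factor = (1 + 0.102/365)^1095 ≈ 1.3579242565.
A ≈ 48,000 × 1.3579242565 ≈ 65,180.3643.

$65,180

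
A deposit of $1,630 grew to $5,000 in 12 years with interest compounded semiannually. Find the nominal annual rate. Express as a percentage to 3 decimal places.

9.562%

The 24-period growth factor is 5,000/1,630 = 3.06748.
r/2 = 3.06748^(1/24) − 1 ≈ 0.0478101, so r ≈ 2·0.0478101 = 9.56203%.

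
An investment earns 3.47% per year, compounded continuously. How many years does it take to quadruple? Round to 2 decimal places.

39.95 years

e^(0.0347t) = 4, so 0.0347t = ln 4 ≈ 1.3863.
t ≈ 1.3863/0.0347 ≈ 39.9508.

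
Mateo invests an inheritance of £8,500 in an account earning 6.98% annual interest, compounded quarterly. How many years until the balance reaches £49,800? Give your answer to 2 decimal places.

(1 + 0.01745)^(4t) = 49,800/8,500 = 5.8588.
4t·ln(1 + 0.01745) = ln(5.8588); 4t = 1.7679/0.0172995 ≈ 102.1965.
t ≈ 25.5491 years.

25.55 years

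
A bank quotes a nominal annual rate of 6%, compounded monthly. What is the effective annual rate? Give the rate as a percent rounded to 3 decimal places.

One year is 12 periods at 0.005 each: (1 + 0.005)^12 ≈ 1.061678.
EAR = 1.061678 − 1 ≈ 6.16778%.

6.168%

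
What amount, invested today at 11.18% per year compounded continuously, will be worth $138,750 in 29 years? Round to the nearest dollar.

P = A·e^(−rt) = 138,750·e^(−3.2422).
e^(−3.2422) ≈ 0.0390778292369, so P ≈ 5,422.0488.

$5,422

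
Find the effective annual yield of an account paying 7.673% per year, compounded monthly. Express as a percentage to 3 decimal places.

EAR = (1 + 7.673%/12)^12 − 1 = (1 + 0.00639417)^12 − 1.
(1 + 0.00639417)^12 ≈ 1.079487, so EAR ≈ 7.94868%.

7.949%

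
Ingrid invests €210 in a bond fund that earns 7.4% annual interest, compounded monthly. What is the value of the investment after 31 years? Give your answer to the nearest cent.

€2,067.43

Periodic rate = 7.4%/12 = 0.00616667; periods = 12·31 = 372.
A = 210·(1 + 0.074/12)^372 ≈ 210·9.84492189 ≈ 2,067.4336.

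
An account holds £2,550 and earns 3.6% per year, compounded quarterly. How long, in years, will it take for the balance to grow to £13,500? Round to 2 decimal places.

We need (1 + 0.009)^(4t) = 5.2941, so 4t = ln 5.2941 / ln 1.009 ≈ 186.0094.
t ≈ 186.0094/4 = 46.5024 years.

46.50 years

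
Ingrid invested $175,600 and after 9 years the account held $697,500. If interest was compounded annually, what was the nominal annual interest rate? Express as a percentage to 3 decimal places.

(1 + r)^9 = 697,500/175,600 = 3.9721.
1 + r = 3.9721^(1/9) ≈ 1.165622, so r ≈ 0.165622.
r ≈ 16.56220%.

16.562%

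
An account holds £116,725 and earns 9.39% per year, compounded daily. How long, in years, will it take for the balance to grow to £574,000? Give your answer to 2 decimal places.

16.97 years

(1 + 0.00025726)^(365t) = 574,000/116,725 = 4.9175.
365t·ln(1 + 0.00025726) = ln(4.9175); 365t = 1.5928/0.000257227 ≈ 6192.2251.
t ≈ 16.9650 years.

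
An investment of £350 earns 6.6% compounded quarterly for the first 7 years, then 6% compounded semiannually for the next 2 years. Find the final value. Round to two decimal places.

£622.91

After 7 years at 6.6%: 350 × 1.58127252 ≈ 553.4454.
Then 2 years at 6%: 553.4454 × 1.12550881 ≈ 622.9077.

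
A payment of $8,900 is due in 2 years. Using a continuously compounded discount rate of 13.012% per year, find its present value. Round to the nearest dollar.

$6,861

P = A·e^(−rt) = 8,900·e^(−0.26024).
e^(−0.26024) ≈ 0.7708665556, so P ≈ 6,860.7123.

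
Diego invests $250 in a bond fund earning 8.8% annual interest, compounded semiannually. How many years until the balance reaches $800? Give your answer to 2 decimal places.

13.51 years

(1 + 0.044)^(2t) = 800/250 = 3.2.
2t·ln(1 + 0.044) = ln(3.2); 2t = 1.1632/0.0430595 ≈ 27.0126.
t ≈ 13.5063 years.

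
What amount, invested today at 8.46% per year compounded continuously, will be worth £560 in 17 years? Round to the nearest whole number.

P = A·e^(−rt) = 560·e^(−1.4382).
e^(−1.4382) ≈ 0.237354613, so P ≈ 132.9186.

£133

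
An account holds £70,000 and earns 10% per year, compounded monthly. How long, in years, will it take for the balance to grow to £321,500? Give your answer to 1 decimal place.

15.3 years

We need (1 + 0.00833333)^(12t) = 4.5929, so 12t = ln 4.5929 / ln 1.008333 ≈ 183.7015.
t ≈ 183.7015/12 = 15.3085 years.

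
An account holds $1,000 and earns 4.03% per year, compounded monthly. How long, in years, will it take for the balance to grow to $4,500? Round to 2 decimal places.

(1 + 0.00335833)^(12t) = 4,500/1,000 = 4.5.
12t·ln(1 + 0.00335833) = ln(4.5); 12t = 1.5041/0.00335271 ≈ 448.6159.
t ≈ 37.3847 years.

37.38 years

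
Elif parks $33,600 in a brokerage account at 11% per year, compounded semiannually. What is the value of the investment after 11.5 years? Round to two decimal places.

Growth factor = (1 + 0.055)^23 ≈ 3.42615156768.
A ≈ 33,600 × 3.42615156768 ≈ 115,118.6927.

$115,118.69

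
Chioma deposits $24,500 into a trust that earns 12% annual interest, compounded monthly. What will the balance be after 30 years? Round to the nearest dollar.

$880,766

Growth factor = (1 + 0.01)^360 ≈ 35.9496413277.
A ≈ 24,500 × 35.9496413277 ≈ 880,766.2125.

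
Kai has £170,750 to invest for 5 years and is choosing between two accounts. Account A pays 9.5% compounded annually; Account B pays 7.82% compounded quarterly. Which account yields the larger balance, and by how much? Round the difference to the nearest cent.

A: (1 + 0.095)^5 ≈ 1.57423874093, so 170,750 × 1.57423874093 ≈ 268,801.2650.
B: (1 + 0.01955)^20 ≈ 1.47289090201, so 170,750 × 1.47289090201 ≈ 251,496.1215.
Difference ≈ 17,305.1435 in favor of A.

Account A, by £17,305.14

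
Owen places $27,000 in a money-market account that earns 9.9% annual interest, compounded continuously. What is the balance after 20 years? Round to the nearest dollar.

A = P·e^(rt) = 27,000·e^(0.099·20) = 27,000·e^1.98.
e^1.98 ≈ 7.24274298516, so A ≈ 195,554.0606.

$195,554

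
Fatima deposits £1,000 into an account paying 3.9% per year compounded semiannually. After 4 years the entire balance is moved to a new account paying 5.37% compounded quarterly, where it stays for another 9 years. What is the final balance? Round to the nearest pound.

£1,886

After 4 years at 3.9%: 1,000 × 1.167072514 ≈ 1,167.0725.
Then 9 years at 5.37%: 1,167.0725 × 1.616211119 ≈ 1,886.2356.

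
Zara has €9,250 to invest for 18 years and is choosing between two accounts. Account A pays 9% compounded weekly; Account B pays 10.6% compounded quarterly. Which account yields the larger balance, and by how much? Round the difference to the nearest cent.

Account B, by €14,135.92

A: (1 + 0.09/52)^936 ≈ 5.0460193878, so 9,250 × 5.0460193878 ≈ 46,675.6793.
B: (1 + 0.0265)^72 ≈ 6.5742265643, so 9,250 × 6.5742265643 ≈ 60,811.5957.
Difference ≈ 14,135.9164 in favor of B.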